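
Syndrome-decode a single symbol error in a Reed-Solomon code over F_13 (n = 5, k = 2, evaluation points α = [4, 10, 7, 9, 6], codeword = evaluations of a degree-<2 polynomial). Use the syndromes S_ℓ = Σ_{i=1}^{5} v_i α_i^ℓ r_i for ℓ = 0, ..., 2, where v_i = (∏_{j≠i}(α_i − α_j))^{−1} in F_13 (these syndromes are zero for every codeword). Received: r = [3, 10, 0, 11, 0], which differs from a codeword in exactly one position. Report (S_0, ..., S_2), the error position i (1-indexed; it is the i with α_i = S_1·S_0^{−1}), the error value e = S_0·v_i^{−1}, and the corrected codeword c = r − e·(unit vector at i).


S = (6, 10, 8), error at position 5, error magnitude e = 12, c = [3, 10, 0, 11, 1].

Step 1: column multipliers v_i = (∏_{j≠i}(α_i − α_j))^{−1} mod 13.
  i = 1 (α = 4): (4−10)(4−7)(4−9)(4−6) = (−6)·(−3)·(−5)·(−2) = 180 ≡ 11, so v_1 = 11^{−1} = 6 (mod 13).
  i = 2 (α = 10): (10−4)(10−7)(10−9)(10−6) = 6·3·1·4 = 72 ≡ 7, so v_2 = 7^{−1} = 2 (mod 13).
  i = 3 (α = 7): (7−4)(7−10)(7−9)(7−6) = 3·(−3)·(−2)·1 = 18 ≡ 5, so v_3 = 5^{−1} = 8 (mod 13).
  i = 4 (α = 9): (9−4)(9−10)(9−7)(9−6) = 5·(−1)·2·3 = −30 ≡ 9, so v_4 = 9^{−1} = 3 (mod 13).
  i = 5 (α = 6): (6−4)(6−10)(6−7)(6−9) = 2·(−4)·(−1)·(−3) = −24 ≡ 2, so v_5 = 2^{−1} = 7 (mod 13).
  v = [6, 2, 8, 3, 7].
Step 2: syndromes of r = [3, 10, 0, 11, 0] (all sums mod 13).
  S_0 = Σ v_i r_i = 6·3 + 2·10 + 8·0 + 3·11 + 7·0 = 71 ≡ 6.
  S_1 = Σ v_i α_i r_i = 6·4·3 + 2·10·10 + 8·7·0 + 3·9·11 + 7·6·0 = 569 ≡ 10.
  α_i^2 mod 13 = [3, 9, 10, 3, 10].
  S_2 = Σ v_i α_i^2 r_i = 6·3·3 + 2·9·10 + 8·10·0 + 3·3·11 + 7·10·0 = 333 ≡ 8.
  S = (6, 10, 8) ≠ 0, so r is not a codeword (an error is present).
Step 3: locate the error. For a single error e at position i, S_ℓ = v_i·e·α_i^ℓ, so α_err = S_1/S_0.
  S_0^{−1} = 6^{−1} = 11 (mod 13), so α_err = 10·11 = 110 ≡ 6 = α_5. Error position i = 5.
  Consistency check: S_2/S_1 = 8·4 = 32 ≡ 6 = α_err ✓ (single-error assumption holds).
Step 4: error magnitude e = S_0/v_5 = S_0·∏_{j≠5}(α_5 − α_j) = 6·2 = 12 ≡ 12 (mod 13).
Step 5: correct position 5: c_5 = r_5 − e = 0 − 12 ≡ 1 (mod 13). Hence c = [3, 10, 0, 11, 1].
  Check: interpolating c through the α_i gives m(x) = 7 + 12·x (degree < 2) with m(α_i) = c_i for every i, so c is indeed a codeword.


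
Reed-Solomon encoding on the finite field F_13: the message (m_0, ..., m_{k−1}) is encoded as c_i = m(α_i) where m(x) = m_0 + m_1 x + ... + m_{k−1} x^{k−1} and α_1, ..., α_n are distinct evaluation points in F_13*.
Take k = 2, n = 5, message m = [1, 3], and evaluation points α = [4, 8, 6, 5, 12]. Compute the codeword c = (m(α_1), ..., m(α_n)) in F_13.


c = [0, 12, 6, 3, 11]

Message polynomial: m(x) = 1 + 3·x (mod 13).
For each evaluation point α_i, compute m(α_i) mod 13:
  α_1 = 4: Horner steps 3 → 0, so m(4) = 0.
  α_2 = 8: Horner steps 3 → 12, so m(8) = 12.
  α_3 = 6: Horner steps 3 → 6, so m(6) = 6.
  α_4 = 5: Horner steps 3 → 3, so m(5) = 3.
  α_5 = 12: Horner steps 3 → 11, so m(12) = 11.
Codeword c = [0, 12, 6, 3, 11] ∈ F_13^5.


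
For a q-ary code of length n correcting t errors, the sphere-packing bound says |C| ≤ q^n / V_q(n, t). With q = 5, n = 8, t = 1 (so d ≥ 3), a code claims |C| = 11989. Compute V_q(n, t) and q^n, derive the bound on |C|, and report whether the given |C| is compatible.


V_q(n, t) = 33, q^n = 390625, Hamming bound = 11837, |C| = 11989 > bound (violated).

Step 1: Compute V_q(n, t) = Σ_{j=0}^1 C(n, j) (q−1)^j.
  j = 0: C(8,0)·(4)^0 = 1·1 = 1.
  j = 1: C(8,1)·(4)^1 = 8·4 = 32.
  V_q(n, t) = 1 + 32 = 33.
Step 2: q^n = 5^8 = 390625.
Step 3: Hamming bound ⌊q^n / V_q(n,t)⌋ = ⌊390625/33⌋ = 11837.
Step 4: Compare |C| = 11989 to 11837: violated.
The claimed |C| lies above the Hamming bound, so no 5-ary code of length 8 with d ≥ 3 can have 11989 codewords.


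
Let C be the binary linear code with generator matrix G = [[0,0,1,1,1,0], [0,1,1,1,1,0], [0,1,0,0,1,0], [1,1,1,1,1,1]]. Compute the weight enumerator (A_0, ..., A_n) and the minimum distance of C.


Weight distribution: A_0 = 1, A_1 = 2, A_2 = 3, A_3 = 4, A_4 = 3, A_5 = 2, A_6 = 1. Minimum distance d = 1.

Enumerate all 2^4 = 16 messages m ∈ F_2^4.
For each, compute codeword c = mG in F_2^6, then tally its weight.
  m = 0000 → c = 000000, weight = 0.
  m = 1000 → c = 001110, weight = 3.
  m = 0100 → c = 011110, weight = 4.
  m = 1100 → c = 010000, weight = 1.
  m = 0010 → c = 010010, weight = 2.
  m = 1010 → c = 011100, weight = 3.
  m = 0110 → c = 001100, weight = 2.
  m = 1110 → c = 000010, weight = 1.
  m = 0001 → c = 111111, weight = 6.
  m = 1001 → c = 110001, weight = 3.
  m = 0101 → c = 100001, weight = 2.
  m = 1101 → c = 101111, weight = 5.
  m = 0011 → c = 101101, weight = 4.
  m = 1011 → c = 100011, weight = 3.
  m = 0111 → c = 110011, weight = 4.
  m = 1111 → c = 111101, weight = 5.
Tally weights:
  weight 0: 1 codewords.
  weight 1: 2 codewords.
  weight 2: 3 codewords.
  weight 3: 4 codewords.
  weight 4: 3 codewords.
  weight 5: 2 codewords.
  weight 6: 1 codewords.
Minimum distance d = smallest w > 0 with A_w > 0 = 1.
Sanity: Σ A_w = 16 = 2^4 = 16 ✓.


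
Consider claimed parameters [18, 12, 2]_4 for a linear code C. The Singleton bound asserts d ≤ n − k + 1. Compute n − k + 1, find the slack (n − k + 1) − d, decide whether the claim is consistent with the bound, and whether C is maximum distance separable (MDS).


Singleton RHS = n − k + 1 = 7, slack = 5, bound satisfied, not MDS.

Singleton bound: d ≤ n − k + 1.
Here n = 18, k = 12, so n − k + 1 = 7.
Given d = 2, check d ≤ 7: YES.
Slack = (n − k + 1) − d = 5.
The code is NOT MDS (slack = 5 > 0).
Description: the claimed parameters are [18, 12, 2]_4; such a code would be non-MDS.


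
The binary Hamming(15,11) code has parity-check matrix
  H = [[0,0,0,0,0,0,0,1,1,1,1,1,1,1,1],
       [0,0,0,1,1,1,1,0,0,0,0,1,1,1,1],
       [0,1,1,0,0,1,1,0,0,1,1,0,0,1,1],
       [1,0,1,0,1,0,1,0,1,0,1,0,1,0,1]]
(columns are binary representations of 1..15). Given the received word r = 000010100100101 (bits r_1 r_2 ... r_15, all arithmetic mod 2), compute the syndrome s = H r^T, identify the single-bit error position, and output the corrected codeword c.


s = (1, 0, 1, 0)^T, error position = 10, corrected codeword c = 000010100000101

Compute s = H r^T mod 2 one row at a time:
  s_1 = 0 + 0 + 1 + 0 + 0 + 1 + 0 + 1 = 3 ≡ 1 (mod 2).
  s_2 = 0 + 1 + 0 + 1 + 0 + 1 + 0 + 1 = 4 ≡ 0 (mod 2).
  s_3 = 0 + 0 + 0 + 1 + 1 + 0 + 0 + 1 = 3 ≡ 1 (mod 2).
  s_4 = 0 + 0 + 1 + 1 + 0 + 0 + 1 + 1 = 4 ≡ 0 (mod 2).
s = (1, 0, 1, 0)^T — this equals column 10 of H (binary 1010), so error is at position 10.
Correct: flip bit 10 of r = 000010100100101 to get c = 000010100000101.


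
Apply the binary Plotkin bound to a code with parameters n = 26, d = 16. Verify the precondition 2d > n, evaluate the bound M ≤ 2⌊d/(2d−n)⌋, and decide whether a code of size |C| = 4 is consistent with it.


Plotkin bound M ≤ 4; given |C| = 4 ≤ bound (satisfied).

Check applicability: 2d = 32, n = 26.
2d − n = 6 > 0, so Plotkin applies.
Compute d/(2d−n) = 16/6 ≈ 2.6667.
⌊d/(2d−n)⌋ = 2.
Plotkin bound: M ≤ 2·2 = 4.
Given |C| = 4, check: satisfied.
This |C| is at the Plotkin bound.


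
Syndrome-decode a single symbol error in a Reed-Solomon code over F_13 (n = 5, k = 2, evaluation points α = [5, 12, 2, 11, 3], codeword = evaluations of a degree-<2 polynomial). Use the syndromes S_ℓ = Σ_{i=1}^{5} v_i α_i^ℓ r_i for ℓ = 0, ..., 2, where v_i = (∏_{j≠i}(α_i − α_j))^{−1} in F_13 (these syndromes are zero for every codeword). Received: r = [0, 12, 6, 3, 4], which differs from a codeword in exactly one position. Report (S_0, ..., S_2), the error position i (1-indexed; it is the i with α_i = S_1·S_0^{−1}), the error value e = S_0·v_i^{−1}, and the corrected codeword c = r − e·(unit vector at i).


S = (8, 10, 6), error at position 4, error magnitude e = 2, c = [0, 12, 6, 1, 4].

Step 1: column multipliers v_i = (∏_{j≠i}(α_i − α_j))^{−1} mod 13.
  i = 1 (α = 5): (5−12)(5−2)(5−11)(5−3) = (−7)·3·(−6)·2 = 252 ≡ 5, so v_1 = 5^{−1} = 8 (mod 13).
  i = 2 (α = 12): (12−5)(12−2)(12−11)(12−3) = 7·10·1·9 = 630 ≡ 6, so v_2 = 6^{−1} = 11 (mod 13).
  i = 3 (α = 2): (2−5)(2−12)(2−11)(2−3) = (−3)·(−10)·(−9)·(−1) = 270 ≡ 10, so v_3 = 10^{−1} = 4 (mod 13).
  i = 4 (α = 11): (11−5)(11−12)(11−2)(11−3) = 6·(−1)·9·8 = −432 ≡ 10, so v_4 = 10^{−1} = 4 (mod 13).
  i = 5 (α = 3): (3−5)(3−12)(3−2)(3−11) = (−2)·(−9)·1·(−8) = −144 ≡ 12, so v_5 = 12^{−1} = 12 (mod 13).
  v = [8, 11, 4, 4, 12].
Step 2: syndromes of r = [0, 12, 6, 3, 4] (all sums mod 13).
  S_0 = Σ v_i r_i = 8·0 + 11·12 + 4·6 + 4·3 + 12·4 = 216 ≡ 8.
  S_1 = Σ v_i α_i r_i = 8·5·0 + 11·12·12 + 4·2·6 + 4·11·3 + 12·3·4 = 1908 ≡ 10.
  α_i^2 mod 13 = [12, 1, 4, 4, 9].
  S_2 = Σ v_i α_i^2 r_i = 8·12·0 + 11·1·12 + 4·4·6 + 4·4·3 + 12·9·4 = 708 ≡ 6.
  S = (8, 10, 6) ≠ 0, so r is not a codeword (an error is present).
Step 3: locate the error. For a single error e at position i, S_ℓ = v_i·e·α_i^ℓ, so α_err = S_1/S_0.
  S_0^{−1} = 8^{−1} = 5 (mod 13), so α_err = 10·5 = 50 ≡ 11 = α_4. Error position i = 4.
  Consistency check: S_2/S_1 = 6·4 = 24 ≡ 11 = α_err ✓ (single-error assumption holds).
Step 4: error magnitude e = S_0/v_4 = S_0·∏_{j≠4}(α_4 − α_j) = 8·10 = 80 ≡ 2 (mod 13).
Step 5: correct position 4: c_4 = r_4 − e = 3 − 2 ≡ 1 (mod 13). Hence c = [0, 12, 6, 1, 4].
  Check: interpolating c through the α_i gives m(x) = 10 + 11·x (degree < 2) with m(α_i) = c_i for every i, so c is indeed a codeword.


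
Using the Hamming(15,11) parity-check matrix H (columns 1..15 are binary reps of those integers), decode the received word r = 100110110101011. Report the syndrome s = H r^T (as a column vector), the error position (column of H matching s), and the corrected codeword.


s = (1, 0, 0, 0)^T, error position = 8, corrected codeword c = 100110100101011

Compute s = H r^T mod 2 one row at a time:
  s_1 = 1 + 0 + 1 + 0 + 1 + 0 + 1 + 1 = 5 ≡ 1 (mod 2).
  s_2 = 1 + 1 + 0 + 1 + 1 + 0 + 1 + 1 = 6 ≡ 0 (mod 2).
  s_3 = 0 + 0 + 0 + 1 + 1 + 0 + 1 + 1 = 4 ≡ 0 (mod 2).
  s_4 = 1 + 0 + 1 + 1 + 0 + 0 + 0 + 1 = 4 ≡ 0 (mod 2).
s = (1, 0, 0, 0)^T — this equals column 8 of H (binary 1000), so error is at position 8.
Correct: flip bit 8 of r = 100110110101011 to get c = 100110100101011.


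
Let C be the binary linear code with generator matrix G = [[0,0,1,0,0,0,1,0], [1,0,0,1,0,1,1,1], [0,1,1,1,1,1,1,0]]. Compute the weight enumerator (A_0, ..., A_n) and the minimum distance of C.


Weight distribution: A_0 = 1, A_2 = 1, A_4 = 1, A_5 = 4, A_6 = 1. Minimum distance d = 2.

Enumerate all 2^3 = 8 messages m ∈ F_2^3.
For each, compute codeword c = mG in F_2^8, then tally its weight.
  m = 000 → c = 00000000, weight = 0.
  m = 100 → c = 00100010, weight = 2.
  m = 010 → c = 10010111, weight = 5.
  m = 110 → c = 10110101, weight = 5.
  m = 001 → c = 01111110, weight = 6.
  m = 101 → c = 01011100, weight = 4.
  m = 011 → c = 11101001, weight = 5.
  m = 111 → c = 11001011, weight = 5.
Tally weights:
  weight 0: 1 codewords.
  weight 2: 1 codewords.
  weight 4: 1 codewords.
  weight 5: 4 codewords.
  weight 6: 1 codewords.
Minimum distance d = smallest w > 0 with A_w > 0 = 2.
Sanity: Σ A_w = 8 = 2^3 = 8 ✓.


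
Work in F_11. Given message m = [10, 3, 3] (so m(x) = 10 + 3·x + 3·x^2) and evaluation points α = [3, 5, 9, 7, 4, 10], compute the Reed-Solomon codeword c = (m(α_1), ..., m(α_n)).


c = [2, 1, 5, 2, 4, 10]

Message polynomial: m(x) = 10 + 3·x + 3·x^2 (mod 11).
For each evaluation point α_i, compute m(α_i) mod 11:
  α_1 = 3: Horner steps 3 → 1 → 2, so m(3) = 2.
  α_2 = 5: Horner steps 3 → 7 → 1, so m(5) = 1.
  α_3 = 9: Horner steps 3 → 8 → 5, so m(9) = 5.
  α_4 = 7: Horner steps 3 → 2 → 2, so m(7) = 2.
  α_5 = 4: Horner steps 3 → 4 → 4, so m(4) = 4.
  α_6 = 10: Horner steps 3 → 0 → 10, so m(10) = 10.
Codeword c = [2, 1, 5, 2, 4, 10] ∈ F_11^6.


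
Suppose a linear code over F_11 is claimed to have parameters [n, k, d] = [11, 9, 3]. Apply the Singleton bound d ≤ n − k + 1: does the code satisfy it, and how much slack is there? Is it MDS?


Singleton RHS = n − k + 1 = 3, slack = 0, bound satisfied, MDS.

Singleton bound: d ≤ n − k + 1.
Here n = 11, k = 9, so n − k + 1 = 3.
Given d = 3, check d ≤ 3: YES.
Slack = (n − k + 1) − d = 0.
The code is MDS (slack = 0).
Description: the claimed parameters are [11, 9, 3]_11; such a code would be MDS (meets Singleton bound).


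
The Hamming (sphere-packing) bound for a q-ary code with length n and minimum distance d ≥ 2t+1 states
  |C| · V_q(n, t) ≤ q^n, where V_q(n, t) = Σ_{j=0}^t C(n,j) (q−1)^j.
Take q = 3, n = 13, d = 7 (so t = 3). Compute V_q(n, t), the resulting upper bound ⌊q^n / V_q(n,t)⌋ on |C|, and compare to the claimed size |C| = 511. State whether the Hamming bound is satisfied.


V_q(n, t) = 2627, q^n = 1594323, Hamming bound = 606, |C| = 511 ≤ bound (satisfied).

Step 1: Compute V_q(n, t) = Σ_{j=0}^3 C(n, j) (q−1)^j.
  j = 0: C(13,0)·(2)^0 = 1·1 = 1.
  j = 1: C(13,1)·(2)^1 = 13·2 = 26.
  j = 2: C(13,2)·(2)^2 = 78·4 = 312.
  j = 3: C(13,3)·(2)^3 = 286·8 = 2288.
  V_q(n, t) = 1 + 26 + 312 + 2288 = 2627.
Step 2: q^n = 3^13 = 1594323.
Step 3: Hamming bound ⌊q^n / V_q(n,t)⌋ = ⌊1594323/2627⌋ = 606.
Step 4: Compare |C| = 511 to 606: satisfied.
The claimed |C| lies below the Hamming bound.


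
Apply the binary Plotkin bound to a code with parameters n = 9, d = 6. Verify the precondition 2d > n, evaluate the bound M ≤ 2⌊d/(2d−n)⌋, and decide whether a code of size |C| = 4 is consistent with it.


Plotkin bound M ≤ 4; given |C| = 4 ≤ bound (satisfied).

Check applicability: 2d = 12, n = 9.
2d − n = 3 > 0, so Plotkin applies.
Compute d/(2d−n) = 6/3 ≈ 2.0000.
⌊d/(2d−n)⌋ = 2.
Plotkin bound: M ≤ 2·2 = 4.
Given |C| = 4, check: satisfied.
This |C| is at the Plotkin bound.


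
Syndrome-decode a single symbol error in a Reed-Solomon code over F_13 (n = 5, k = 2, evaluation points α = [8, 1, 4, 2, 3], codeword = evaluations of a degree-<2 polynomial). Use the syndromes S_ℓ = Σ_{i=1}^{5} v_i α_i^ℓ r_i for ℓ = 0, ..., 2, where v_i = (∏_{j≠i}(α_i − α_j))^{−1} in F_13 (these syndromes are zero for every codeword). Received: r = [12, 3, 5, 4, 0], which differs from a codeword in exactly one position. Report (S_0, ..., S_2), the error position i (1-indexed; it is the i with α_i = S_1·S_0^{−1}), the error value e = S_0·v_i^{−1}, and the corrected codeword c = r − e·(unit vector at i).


S = (9, 5, 10), error at position 4, error magnitude e = 9, c = [12, 3, 5, 8, 0].

Step 1: column multipliers v_i = (∏_{j≠i}(α_i − α_j))^{−1} mod 13.
  i = 1 (α = 8): (8−1)(8−4)(8−2)(8−3) = 7·4·6·5 = 840 ≡ 8, so v_1 = 8^{−1} = 5 (mod 13).
  i = 2 (α = 1): (1−8)(1−4)(1−2)(1−3) = (−7)·(−3)·(−1)·(−2) = 42 ≡ 3, so v_2 = 3^{−1} = 9 (mod 13).
  i = 3 (α = 4): (4−8)(4−1)(4−2)(4−3) = (−4)·3·2·1 = −24 ≡ 2, so v_3 = 2^{−1} = 7 (mod 13).
  i = 4 (α = 2): (2−8)(2−1)(2−4)(2−3) = (−6)·1·(−2)·(−1) = −12 ≡ 1, so v_4 = 1^{−1} = 1 (mod 13).
  i = 5 (α = 3): (3−8)(3−1)(3−4)(3−2) = (−5)·2·(−1)·1 = 10 ≡ 10, so v_5 = 10^{−1} = 4 (mod 13).
  v = [5, 9, 7, 1, 4].
Step 2: syndromes of r = [12, 3, 5, 4, 0] (all sums mod 13).
  S_0 = Σ v_i r_i = 5·12 + 9·3 + 7·5 + 1·4 + 4·0 = 126 ≡ 9.
  S_1 = Σ v_i α_i r_i = 5·8·12 + 9·1·3 + 7·4·5 + 1·2·4 + 4·3·0 = 655 ≡ 5.
  α_i^2 mod 13 = [12, 1, 3, 4, 9].
  S_2 = Σ v_i α_i^2 r_i = 5·12·12 + 9·1·3 + 7·3·5 + 1·4·4 + 4·9·0 = 868 ≡ 10.
  S = (9, 5, 10) ≠ 0, so r is not a codeword (an error is present).
Step 3: locate the error. For a single error e at position i, S_ℓ = v_i·e·α_i^ℓ, so α_err = S_1/S_0.
  S_0^{−1} = 9^{−1} = 3 (mod 13), so α_err = 5·3 = 15 ≡ 2 = α_4. Error position i = 4.
  Consistency check: S_2/S_1 = 10·8 = 80 ≡ 2 = α_err ✓ (single-error assumption holds).
Step 4: error magnitude e = S_0/v_4 = S_0·∏_{j≠4}(α_4 − α_j) = 9·1 = 9 ≡ 9 (mod 13).
Step 5: correct position 4: c_4 = r_4 − e = 4 − 9 ≡ 8 (mod 13). Hence c = [12, 3, 5, 8, 0].
  Check: interpolating c through the α_i gives m(x) = 11 + 5·x (degree < 2) with m(α_i) = c_i for every i, so c is indeed a codeword.


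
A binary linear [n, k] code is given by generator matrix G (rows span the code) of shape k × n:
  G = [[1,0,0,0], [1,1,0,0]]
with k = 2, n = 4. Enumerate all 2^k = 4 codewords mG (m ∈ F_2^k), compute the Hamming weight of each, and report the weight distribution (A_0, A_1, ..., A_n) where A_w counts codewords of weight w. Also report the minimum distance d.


Weight distribution: A_0 = 1, A_1 = 2, A_2 = 1. Minimum distance d = 1.

Enumerate all 2^2 = 4 messages m ∈ F_2^2.
For each, compute codeword c = mG in F_2^4, then tally its weight.
  m = 00 → c = 0000, weight = 0.
  m = 10 → c = 1000, weight = 1.
  m = 01 → c = 1100, weight = 2.
  m = 11 → c = 0100, weight = 1.
Tally weights:
  weight 0: 1 codewords.
  weight 1: 2 codewords.
  weight 2: 1 codewords.
Minimum distance d = smallest w > 0 with A_w > 0 = 1.
Sanity: Σ A_w = 4 = 2^2 = 4 ✓.


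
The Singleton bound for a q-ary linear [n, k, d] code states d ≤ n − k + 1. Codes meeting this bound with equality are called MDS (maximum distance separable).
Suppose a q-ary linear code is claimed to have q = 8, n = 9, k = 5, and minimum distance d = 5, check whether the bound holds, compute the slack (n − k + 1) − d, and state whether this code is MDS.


Singleton RHS = n − k + 1 = 5, slack = 0, bound satisfied, MDS.

Singleton bound: d ≤ n − k + 1.
Here n = 9, k = 5, so n − k + 1 = 5.
Given d = 5, check d ≤ 5: YES.
Slack = (n − k + 1) − d = 0.
The code is MDS (slack = 0).
Description: the claimed parameters are [9, 5, 5]_8; such a code would be MDS (meets Singleton bound).


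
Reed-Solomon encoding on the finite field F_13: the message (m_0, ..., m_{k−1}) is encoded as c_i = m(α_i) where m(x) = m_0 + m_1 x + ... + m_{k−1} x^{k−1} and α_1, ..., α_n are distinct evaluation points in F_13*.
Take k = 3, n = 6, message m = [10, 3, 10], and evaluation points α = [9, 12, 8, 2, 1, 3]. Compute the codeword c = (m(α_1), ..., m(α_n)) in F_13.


c = [2, 4, 11, 4, 10, 5]

Message polynomial: m(x) = 10 + 3·x + 10·x^2 (mod 13).
For each evaluation point α_i, compute m(α_i) mod 13:
  α_1 = 9: Horner steps 10 → 2 → 2, so m(9) = 2.
  α_2 = 12: Horner steps 10 → 6 → 4, so m(12) = 4.
  α_3 = 8: Horner steps 10 → 5 → 11, so m(8) = 11.
  α_4 = 2: Horner steps 10 → 10 → 4, so m(2) = 4.
  α_5 = 1: Horner steps 10 → 0 → 10, so m(1) = 10.
  α_6 = 3: Horner steps 10 → 7 → 5, so m(3) = 5.
Codeword c = [2, 4, 11, 4, 10, 5] ∈ F_13^6.


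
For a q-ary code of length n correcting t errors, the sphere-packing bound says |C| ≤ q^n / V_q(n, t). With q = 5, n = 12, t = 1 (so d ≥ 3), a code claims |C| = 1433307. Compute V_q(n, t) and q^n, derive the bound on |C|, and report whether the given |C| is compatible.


V_q(n, t) = 49, q^n = 244140625, Hamming bound = 4982461, |C| = 1433307 ≤ bound (satisfied).

Step 1: Compute V_q(n, t) = Σ_{j=0}^1 C(n, j) (q−1)^j.
  j = 0: C(12,0)·(4)^0 = 1·1 = 1.
  j = 1: C(12,1)·(4)^1 = 12·4 = 48.
  V_q(n, t) = 1 + 48 = 49.
Step 2: q^n = 5^12 = 244140625.
Step 3: Hamming bound ⌊q^n / V_q(n,t)⌋ = ⌊244140625/49⌋ = 4982461.
Step 4: Compare |C| = 1433307 to 4982461: satisfied.
The claimed |C| lies below the Hamming bound.


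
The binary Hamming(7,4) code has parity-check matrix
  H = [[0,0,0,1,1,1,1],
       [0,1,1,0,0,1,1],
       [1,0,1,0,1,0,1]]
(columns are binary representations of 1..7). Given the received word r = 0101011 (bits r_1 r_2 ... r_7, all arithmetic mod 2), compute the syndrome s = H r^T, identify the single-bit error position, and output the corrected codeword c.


s = (1, 1, 1)^T, error position = 7, corrected codeword c = 0101010

Compute s = H r^T mod 2 one row at a time:
  s_1 = 1 + 0 + 1 + 1 = 3 ≡ 1 (mod 2).
  s_2 = 1 + 0 + 1 + 1 = 3 ≡ 1 (mod 2).
  s_3 = 0 + 0 + 0 + 1 = 1 ≡ 1 (mod 2).
s = (1, 1, 1)^T — this equals column 7 of H (binary 111), so error is at position 7.
Correct: flip bit 7 of r = 0101011 to get c = 0101010.


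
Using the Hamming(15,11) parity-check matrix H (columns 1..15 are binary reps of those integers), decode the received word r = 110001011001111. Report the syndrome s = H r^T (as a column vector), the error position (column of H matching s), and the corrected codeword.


s = (0, 1, 0, 0)^T, error position = 4, corrected codeword c = 110101011001111

Compute s = H r^T mod 2 one row at a time:
  s_1 = 1 + 1 + 0 + 0 + 1 + 1 + 1 + 1 = 6 ≡ 0 (mod 2).
  s_2 = 0 + 0 + 1 + 0 + 1 + 1 + 1 + 1 = 5 ≡ 1 (mod 2).
  s_3 = 1 + 0 + 1 + 0 + 0 + 0 + 1 + 1 = 4 ≡ 0 (mod 2).
  s_4 = 1 + 0 + 0 + 0 + 1 + 0 + 1 + 1 = 4 ≡ 0 (mod 2).
s = (0, 1, 0, 0)^T — this equals column 4 of H (binary 0100), so error is at position 4.
Correct: flip bit 4 of r = 110001011001111 to get c = 110101011001111.


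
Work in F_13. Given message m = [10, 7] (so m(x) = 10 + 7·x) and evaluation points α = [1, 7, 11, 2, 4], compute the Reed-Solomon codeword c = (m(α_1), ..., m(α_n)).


c = [4, 7, 9, 11, 12]

Message polynomial: m(x) = 10 + 7·x (mod 13).
For each evaluation point α_i, compute m(α_i) mod 13:
  α_1 = 1: Horner steps 7 → 4, so m(1) = 4.
  α_2 = 7: Horner steps 7 → 7, so m(7) = 7.
  α_3 = 11: Horner steps 7 → 9, so m(11) = 9.
  α_4 = 2: Horner steps 7 → 11, so m(2) = 11.
  α_5 = 4: Horner steps 7 → 12, so m(4) = 12.
Codeword c = [4, 7, 9, 11, 12] ∈ F_13^5.


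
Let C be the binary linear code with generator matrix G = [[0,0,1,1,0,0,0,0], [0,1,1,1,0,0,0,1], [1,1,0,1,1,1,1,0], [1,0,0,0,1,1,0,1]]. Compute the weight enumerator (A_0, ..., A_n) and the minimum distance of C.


Weight distribution: A_0 = 1, A_2 = 4, A_4 = 5, A_6 = 6. Minimum distance d = 2.

Enumerate all 2^4 = 16 messages m ∈ F_2^4.
For each, compute codeword c = mG in F_2^8, then tally its weight.
  m = 0000 → c = 00000000, weight = 0.
  m = 1000 → c = 00110000, weight = 2.
  m = 0100 → c = 01110001, weight = 4.
  m = 1100 → c = 01000001, weight = 2.
  m = 0010 → c = 11011110, weight = 6.
  m = 1010 → c = 11101110, weight = 6.
  m = 0110 → c = 10101111, weight = 6.
  m = 1110 → c = 10011111, weight = 6.
  m = 0001 → c = 10001101, weight = 4.
  m = 1001 → c = 10111101, weight = 6.
  m = 0101 → c = 11111100, weight = 6.
  m = 1101 → c = 11001100, weight = 4.
  m = 0011 → c = 01010011, weight = 4.
  m = 1011 → c = 01100011, weight = 4.
  m = 0111 → c = 00100010, weight = 2.
  m = 1111 → c = 00010010, weight = 2.
Tally weights:
  weight 0: 1 codewords.
  weight 2: 4 codewords.
  weight 4: 5 codewords.
  weight 6: 6 codewords.
Minimum distance d = smallest w > 0 with A_w > 0 = 2.
Sanity: Σ A_w = 16 = 2^4 = 16 ✓.


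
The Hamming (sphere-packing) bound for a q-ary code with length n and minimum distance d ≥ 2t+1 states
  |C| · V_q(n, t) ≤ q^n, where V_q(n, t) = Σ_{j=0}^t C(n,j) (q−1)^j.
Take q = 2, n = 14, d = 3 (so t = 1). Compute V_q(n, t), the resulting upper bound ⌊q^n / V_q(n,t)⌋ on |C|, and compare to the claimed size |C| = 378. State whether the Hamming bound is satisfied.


V_q(n, t) = 15, q^n = 16384, Hamming bound = 1092, |C| = 378 ≤ bound (satisfied).

Step 1: Compute V_q(n, t) = Σ_{j=0}^1 C(n, j) (q−1)^j.
  j = 0: C(14,0)·(1)^0 = 1·1 = 1.
  j = 1: C(14,1)·(1)^1 = 14·1 = 14.
  V_q(n, t) = 1 + 14 = 15.
Step 2: q^n = 2^14 = 16384.
Step 3: Hamming bound ⌊q^n / V_q(n,t)⌋ = ⌊16384/15⌋ = 1092.
Step 4: Compare |C| = 378 to 1092: satisfied.
The claimed |C| lies below the Hamming bound.


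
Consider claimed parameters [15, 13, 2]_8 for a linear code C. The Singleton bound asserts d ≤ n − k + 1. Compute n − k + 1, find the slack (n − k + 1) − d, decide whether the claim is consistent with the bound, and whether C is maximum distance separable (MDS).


Singleton RHS = n − k + 1 = 3, slack = 1, bound satisfied, not MDS.

Singleton bound: d ≤ n − k + 1.
Here n = 15, k = 13, so n − k + 1 = 3.
Given d = 2, check d ≤ 3: YES.
Slack = (n − k + 1) − d = 1.
The code is NOT MDS (slack = 1 > 0).
Description: the claimed parameters are [15, 13, 2]_8; such a code would be non-MDS.


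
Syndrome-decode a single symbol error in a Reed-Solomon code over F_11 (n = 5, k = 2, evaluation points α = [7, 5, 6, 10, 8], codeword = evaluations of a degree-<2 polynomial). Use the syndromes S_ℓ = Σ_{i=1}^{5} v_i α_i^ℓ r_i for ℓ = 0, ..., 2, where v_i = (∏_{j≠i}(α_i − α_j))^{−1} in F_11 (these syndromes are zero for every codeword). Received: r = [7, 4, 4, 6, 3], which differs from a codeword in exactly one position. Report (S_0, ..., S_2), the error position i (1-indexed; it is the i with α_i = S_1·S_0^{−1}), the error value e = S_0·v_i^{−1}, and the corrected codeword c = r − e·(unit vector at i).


S = (5, 8, 4), error at position 3, error magnitude e = 4, c = [7, 4, 0, 6, 3].

Step 1: column multipliers v_i = (∏_{j≠i}(α_i − α_j))^{−1} mod 11.
  i = 1 (α = 7): (7−5)(7−6)(7−10)(7−8) = 2·1·(−3)·(−1) = 6 ≡ 6, so v_1 = 6^{−1} = 2 (mod 11).
  i = 2 (α = 5): (5−7)(5−6)(5−10)(5−8) = (−2)·(−1)·(−5)·(−3) = 30 ≡ 8, so v_2 = 8^{−1} = 7 (mod 11).
  i = 3 (α = 6): (6−7)(6−5)(6−10)(6−8) = (−1)·1·(−4)·(−2) = −8 ≡ 3, so v_3 = 3^{−1} = 4 (mod 11).
  i = 4 (α = 10): (10−7)(10−5)(10−6)(10−8) = 3·5·4·2 = 120 ≡ 10, so v_4 = 10^{−1} = 10 (mod 11).
  i = 5 (α = 8): (8−7)(8−5)(8−6)(8−10) = 1·3·2·(−2) = −12 ≡ 10, so v_5 = 10^{−1} = 10 (mod 11).
  v = [2, 7, 4, 10, 10].
Step 2: syndromes of r = [7, 4, 4, 6, 3] (all sums mod 11).
  S_0 = Σ v_i r_i = 2·7 + 7·4 + 4·4 + 10·6 + 10·3 = 148 ≡ 5.
  S_1 = Σ v_i α_i r_i = 2·7·7 + 7·5·4 + 4·6·4 + 10·10·6 + 10·8·3 = 1174 ≡ 8.
  α_i^2 mod 11 = [5, 3, 3, 1, 9].
  S_2 = Σ v_i α_i^2 r_i = 2·5·7 + 7·3·4 + 4·3·4 + 10·1·6 + 10·9·3 = 532 ≡ 4.
  S = (5, 8, 4) ≠ 0, so r is not a codeword (an error is present).
Step 3: locate the error. For a single error e at position i, S_ℓ = v_i·e·α_i^ℓ, so α_err = S_1/S_0.
  S_0^{−1} = 5^{−1} = 9 (mod 11), so α_err = 8·9 = 72 ≡ 6 = α_3. Error position i = 3.
  Consistency check: S_2/S_1 = 4·7 = 28 ≡ 6 = α_err ✓ (single-error assumption holds).
Step 4: error magnitude e = S_0/v_3 = S_0·∏_{j≠3}(α_3 − α_j) = 5·3 = 15 ≡ 4 (mod 11).
Step 5: correct position 3: c_3 = r_3 − e = 4 − 4 ≡ 0 (mod 11). Hence c = [7, 4, 0, 6, 3].
  Check: interpolating c through the α_i gives m(x) = 2 + 7·x (degree < 2) with m(α_i) = c_i for every i, so c is indeed a codeword.


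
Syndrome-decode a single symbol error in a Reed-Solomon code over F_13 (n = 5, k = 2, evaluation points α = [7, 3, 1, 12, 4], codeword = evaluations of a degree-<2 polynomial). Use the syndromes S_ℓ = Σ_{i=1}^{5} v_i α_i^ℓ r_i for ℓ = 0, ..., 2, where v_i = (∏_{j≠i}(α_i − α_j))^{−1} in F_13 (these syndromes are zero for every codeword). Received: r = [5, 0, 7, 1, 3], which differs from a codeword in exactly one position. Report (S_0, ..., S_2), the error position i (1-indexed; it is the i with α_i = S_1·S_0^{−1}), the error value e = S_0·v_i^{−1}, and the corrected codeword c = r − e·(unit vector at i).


S = (8, 4, 2), error at position 1, error magnitude e = 6, c = [12, 0, 7, 1, 3].

Step 1: column multipliers v_i = (∏_{j≠i}(α_i − α_j))^{−1} mod 13.
  i = 1 (α = 7): (7−3)(7−1)(7−12)(7−4) = 4·6·(−5)·3 = −360 ≡ 4, so v_1 = 4^{−1} = 10 (mod 13).
  i = 2 (α = 3): (3−7)(3−1)(3−12)(3−4) = (−4)·2·(−9)·(−1) = −72 ≡ 6, so v_2 = 6^{−1} = 11 (mod 13).
  i = 3 (α = 1): (1−7)(1−3)(1−12)(1−4) = (−6)·(−2)·(−11)·(−3) = 396 ≡ 6, so v_3 = 6^{−1} = 11 (mod 13).
  i = 4 (α = 12): (12−7)(12−3)(12−1)(12−4) = 5·9·11·8 = 3960 ≡ 8, so v_4 = 8^{−1} = 5 (mod 13).
  i = 5 (α = 4): (4−7)(4−3)(4−1)(4−12) = (−3)·1·3·(−8) = 72 ≡ 7, so v_5 = 7^{−1} = 2 (mod 13).
  v = [10, 11, 11, 5, 2].
Step 2: syndromes of r = [5, 0, 7, 1, 3] (all sums mod 13).
  S_0 = Σ v_i r_i = 10·5 + 11·0 + 11·7 + 5·1 + 2·3 = 138 ≡ 8.
  S_1 = Σ v_i α_i r_i = 10·7·5 + 11·3·0 + 11·1·7 + 5·12·1 + 2·4·3 = 511 ≡ 4.
  α_i^2 mod 13 = [10, 9, 1, 1, 3].
  S_2 = Σ v_i α_i^2 r_i = 10·10·5 + 11·9·0 + 11·1·7 + 5·1·1 + 2·3·3 = 600 ≡ 2.
  S = (8, 4, 2) ≠ 0, so r is not a codeword (an error is present).
Step 3: locate the error. For a single error e at position i, S_ℓ = v_i·e·α_i^ℓ, so α_err = S_1/S_0.
  S_0^{−1} = 8^{−1} = 5 (mod 13), so α_err = 4·5 = 20 ≡ 7 = α_1. Error position i = 1.
  Consistency check: S_2/S_1 = 2·10 = 20 ≡ 7 = α_err ✓ (single-error assumption holds).
Step 4: error magnitude e = S_0/v_1 = S_0·∏_{j≠1}(α_1 − α_j) = 8·4 = 32 ≡ 6 (mod 13).
Step 5: correct position 1: c_1 = r_1 − e = 5 − 6 ≡ 12 (mod 13). Hence c = [12, 0, 7, 1, 3].
  Check: interpolating c through the α_i gives m(x) = 4 + 3·x (degree < 2) with m(α_i) = c_i for every i, so c is indeed a codeword.


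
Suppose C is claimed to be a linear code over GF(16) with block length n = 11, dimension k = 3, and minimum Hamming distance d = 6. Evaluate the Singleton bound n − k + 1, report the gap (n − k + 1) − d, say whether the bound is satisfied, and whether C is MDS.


Singleton RHS = n − k + 1 = 9, slack = 3, bound satisfied, not MDS.

Singleton bound: d ≤ n − k + 1.
Here n = 11, k = 3, so n − k + 1 = 9.
Given d = 6, check d ≤ 9: YES.
Slack = (n − k + 1) − d = 3.
The code is NOT MDS (slack = 3 > 0).
Description: the claimed parameters are [11, 3, 6]_16; such a code would be non-MDS.


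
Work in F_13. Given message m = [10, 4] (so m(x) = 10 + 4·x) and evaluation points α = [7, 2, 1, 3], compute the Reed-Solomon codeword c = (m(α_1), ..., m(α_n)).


c = [12, 5, 1, 9]

Message polynomial: m(x) = 10 + 4·x (mod 13).
For each evaluation point α_i, compute m(α_i) mod 13:
  α_1 = 7: Horner steps 4 → 12, so m(7) = 12.
  α_2 = 2: Horner steps 4 → 5, so m(2) = 5.
  α_3 = 1: Horner steps 4 → 1, so m(1) = 1.
  α_4 = 3: Horner steps 4 → 9, so m(3) = 9.
Codeword c = [12, 5, 1, 9] ∈ F_13^4.


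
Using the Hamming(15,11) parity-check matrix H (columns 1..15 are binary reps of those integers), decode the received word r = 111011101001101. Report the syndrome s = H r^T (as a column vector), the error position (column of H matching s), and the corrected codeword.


s = (0, 0, 1, 1)^T, error position = 3, corrected codeword c = 110011101001101

Compute s = H r^T mod 2 one row at a time:
  s_1 = 0 + 1 + 0 + 0 + 1 + 1 + 0 + 1 = 4 ≡ 0 (mod 2).
  s_2 = 0 + 1 + 1 + 1 + 1 + 1 + 0 + 1 = 6 ≡ 0 (mod 2).
  s_3 = 1 + 1 + 1 + 1 + 0 + 0 + 0 + 1 = 5 ≡ 1 (mod 2).
  s_4 = 1 + 1 + 1 + 1 + 1 + 0 + 1 + 1 = 7 ≡ 1 (mod 2).
s = (0, 0, 1, 1)^T — this equals column 3 of H (binary 0011), so error is at position 3.
Correct: flip bit 3 of r = 111011101001101 to get c = 110011101001101.


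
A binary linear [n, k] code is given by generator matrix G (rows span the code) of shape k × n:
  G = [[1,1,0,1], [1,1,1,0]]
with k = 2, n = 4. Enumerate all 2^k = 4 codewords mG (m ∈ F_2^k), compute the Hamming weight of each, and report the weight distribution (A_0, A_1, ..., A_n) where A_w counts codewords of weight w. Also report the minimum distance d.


Weight distribution: A_0 = 1, A_2 = 1, A_3 = 2. Minimum distance d = 2.

Enumerate all 2^2 = 4 messages m ∈ F_2^2.
For each, compute codeword c = mG in F_2^4, then tally its weight.
  m = 00 → c = 0000, weight = 0.
  m = 10 → c = 1101, weight = 3.
  m = 01 → c = 1110, weight = 3.
  m = 11 → c = 0011, weight = 2.
Tally weights:
  weight 0: 1 codewords.
  weight 2: 1 codewords.
  weight 3: 2 codewords.
Minimum distance d = smallest w > 0 with A_w > 0 = 2.
Sanity: Σ A_w = 4 = 2^2 = 4 ✓.


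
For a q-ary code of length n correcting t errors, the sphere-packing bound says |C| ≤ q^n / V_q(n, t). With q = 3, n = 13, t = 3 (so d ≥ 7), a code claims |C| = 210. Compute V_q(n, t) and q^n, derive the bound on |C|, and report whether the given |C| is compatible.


V_q(n, t) = 2627, q^n = 1594323, Hamming bound = 606, |C| = 210 ≤ bound (satisfied).

Step 1: Compute V_q(n, t) = Σ_{j=0}^3 C(n, j) (q−1)^j.
  j = 0: C(13,0)·(2)^0 = 1·1 = 1.
  j = 1: C(13,1)·(2)^1 = 13·2 = 26.
  j = 2: C(13,2)·(2)^2 = 78·4 = 312.
  j = 3: C(13,3)·(2)^3 = 286·8 = 2288.
  V_q(n, t) = 1 + 26 + 312 + 2288 = 2627.
Step 2: q^n = 3^13 = 1594323.
Step 3: Hamming bound ⌊q^n / V_q(n,t)⌋ = ⌊1594323/2627⌋ = 606.
Step 4: Compare |C| = 210 to 606: satisfied.
The claimed |C| lies below the Hamming bound.


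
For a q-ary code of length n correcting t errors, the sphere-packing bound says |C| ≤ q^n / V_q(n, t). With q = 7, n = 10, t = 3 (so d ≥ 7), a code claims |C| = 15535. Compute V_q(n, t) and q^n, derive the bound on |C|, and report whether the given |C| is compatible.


V_q(n, t) = 27601, q^n = 282475249, Hamming bound = 10234, |C| = 15535 > bound (violated).

Step 1: Compute V_q(n, t) = Σ_{j=0}^3 C(n, j) (q−1)^j.
  j = 0: C(10,0)·(6)^0 = 1·1 = 1.
  j = 1: C(10,1)·(6)^1 = 10·6 = 60.
  j = 2: C(10,2)·(6)^2 = 45·36 = 1620.
  j = 3: C(10,3)·(6)^3 = 120·216 = 25920.
  V_q(n, t) = 1 + 60 + 1620 + 25920 = 27601.
Step 2: q^n = 7^10 = 282475249.
Step 3: Hamming bound ⌊q^n / V_q(n,t)⌋ = ⌊282475249/27601⌋ = 10234.
Step 4: Compare |C| = 15535 to 10234: violated.
The claimed |C| lies above the Hamming bound, so no 7-ary code of length 10 with d ≥ 7 can have 15535 codewords.


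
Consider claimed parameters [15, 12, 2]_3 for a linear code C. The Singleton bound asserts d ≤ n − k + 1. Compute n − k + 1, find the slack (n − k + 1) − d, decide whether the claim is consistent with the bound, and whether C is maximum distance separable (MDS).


Singleton RHS = n − k + 1 = 4, slack = 2, bound satisfied, not MDS.

Singleton bound: d ≤ n − k + 1.
Here n = 15, k = 12, so n − k + 1 = 4.
Given d = 2, check d ≤ 4: YES.
Slack = (n − k + 1) − d = 2.
The code is NOT MDS (slack = 2 > 0).
Description: the claimed parameters are [15, 12, 2]_3; such a code would be non-MDS.


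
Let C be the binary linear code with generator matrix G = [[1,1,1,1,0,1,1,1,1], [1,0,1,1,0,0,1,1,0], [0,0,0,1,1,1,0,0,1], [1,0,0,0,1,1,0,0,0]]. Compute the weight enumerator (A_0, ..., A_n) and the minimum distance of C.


Weight distribution: A_0 = 1, A_3 = 4, A_4 = 4, A_5 = 2, A_6 = 2, A_7 = 2, A_8 = 1. Minimum distance d = 3.

Enumerate all 2^4 = 16 messages m ∈ F_2^4.
For each, compute codeword c = mG in F_2^9, then tally its weight.
  m = 0000 → c = 000000000, weight = 0.
  m = 1000 → c = 111101111, weight = 8.
  m = 0100 → c = 101100110, weight = 5.
  m = 1100 → c = 010001001, weight = 3.
  m = 0010 → c = 000111001, weight = 4.
  m = 1010 → c = 111010110, weight = 6.
  m = 0110 → c = 101011111, weight = 7.
  m = 1110 → c = 010110000, weight = 3.
  m = 0001 → c = 100011000, weight = 3.
  m = 1001 → c = 011110111, weight = 7.
  m = 0101 → c = 001111110, weight = 6.
  m = 1101 → c = 110010001, weight = 4.
  m = 0011 → c = 100100001, weight = 3.
  m = 1011 → c = 011001110, weight = 5.
  m = 0111 → c = 001000111, weight = 4.
  m = 1111 → c = 110101000, weight = 4.
Tally weights:
  weight 0: 1 codewords.
  weight 3: 4 codewords.
  weight 4: 4 codewords.
  weight 5: 2 codewords.
  weight 6: 2 codewords.
  weight 7: 2 codewords.
  weight 8: 1 codewords.
Minimum distance d = smallest w > 0 with A_w > 0 = 3.
Sanity: Σ A_w = 16 = 2^4 = 16 ✓.


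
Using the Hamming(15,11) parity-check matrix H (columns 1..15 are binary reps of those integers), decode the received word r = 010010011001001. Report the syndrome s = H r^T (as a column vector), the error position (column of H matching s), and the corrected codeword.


s = (0, 1, 0, 1)^T, error position = 5, corrected codeword c = 010000011001001

Compute s = H r^T mod 2 one row at a time:
  s_1 = 1 + 1 + 0 + 0 + 1 + 0 + 0 + 1 = 4 ≡ 0 (mod 2).
  s_2 = 0 + 1 + 0 + 0 + 1 + 0 + 0 + 1 = 3 ≡ 1 (mod 2).
  s_3 = 1 + 0 + 0 + 0 + 0 + 0 + 0 + 1 = 2 ≡ 0 (mod 2).
  s_4 = 0 + 0 + 1 + 0 + 1 + 0 + 0 + 1 = 3 ≡ 1 (mod 2).
s = (0, 1, 0, 1)^T — this equals column 5 of H (binary 0101), so error is at position 5.
Correct: flip bit 5 of r = 010010011001001 to get c = 010000011001001.


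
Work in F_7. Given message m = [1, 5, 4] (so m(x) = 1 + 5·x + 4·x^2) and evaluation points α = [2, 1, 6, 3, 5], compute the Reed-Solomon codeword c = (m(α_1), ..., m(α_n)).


c = [6, 3, 0, 3, 0]

Message polynomial: m(x) = 1 + 5·x + 4·x^2 (mod 7).
For each evaluation point α_i, compute m(α_i) mod 7:
  α_1 = 2: Horner steps 4 → 6 → 6, so m(2) = 6.
  α_2 = 1: Horner steps 4 → 2 → 3, so m(1) = 3.
  α_3 = 6: Horner steps 4 → 1 → 0, so m(6) = 0.
  α_4 = 3: Horner steps 4 → 3 → 3, so m(3) = 3.
  α_5 = 5: Horner steps 4 → 4 → 0, so m(5) = 0.
Codeword c = [6, 3, 0, 3, 0] ∈ F_7^5.


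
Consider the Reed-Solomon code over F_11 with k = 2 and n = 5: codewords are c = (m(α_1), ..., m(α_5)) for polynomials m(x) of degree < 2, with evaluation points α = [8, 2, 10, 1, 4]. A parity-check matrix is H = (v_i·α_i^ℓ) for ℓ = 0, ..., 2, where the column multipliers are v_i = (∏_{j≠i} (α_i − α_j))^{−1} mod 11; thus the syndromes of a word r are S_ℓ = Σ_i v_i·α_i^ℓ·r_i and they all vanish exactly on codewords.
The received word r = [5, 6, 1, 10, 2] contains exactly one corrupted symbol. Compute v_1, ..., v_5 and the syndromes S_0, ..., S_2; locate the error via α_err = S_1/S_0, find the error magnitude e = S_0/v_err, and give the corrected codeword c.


S = (1, 1, 1), error at position 4, error magnitude e = 2, c = [5, 6, 1, 8, 2].

Step 1: column multipliers v_i = (∏_{j≠i}(α_i − α_j))^{−1} mod 11.
  i = 1 (α = 8): (8−2)(8−10)(8−1)(8−4) = 6·(−2)·7·4 = −336 ≡ 5, so v_1 = 5^{−1} = 9 (mod 11).
  i = 2 (α = 2): (2−8)(2−10)(2−1)(2−4) = (−6)·(−8)·1·(−2) = −96 ≡ 3, so v_2 = 3^{−1} = 4 (mod 11).
  i = 3 (α = 10): (10−8)(10−2)(10−1)(10−4) = 2·8·9·6 = 864 ≡ 6, so v_3 = 6^{−1} = 2 (mod 11).
  i = 4 (α = 1): (1−8)(1−2)(1−10)(1−4) = (−7)·(−1)·(−9)·(−3) = 189 ≡ 2, so v_4 = 2^{−1} = 6 (mod 11).
  i = 5 (α = 4): (4−8)(4−2)(4−10)(4−1) = (−4)·2·(−6)·3 = 144 ≡ 1, so v_5 = 1^{−1} = 1 (mod 11).
  v = [9, 4, 2, 6, 1].
Step 2: syndromes of r = [5, 6, 1, 10, 2] (all sums mod 11).
  S_0 = Σ v_i r_i = 9·5 + 4·6 + 2·1 + 6·10 + 1·2 = 133 ≡ 1.
  S_1 = Σ v_i α_i r_i = 9·8·5 + 4·2·6 + 2·10·1 + 6·1·10 + 1·4·2 = 496 ≡ 1.
  α_i^2 mod 11 = [9, 4, 1, 1, 5].
  S_2 = Σ v_i α_i^2 r_i = 9·9·5 + 4·4·6 + 2·1·1 + 6·1·10 + 1·5·2 = 573 ≡ 1.
  S = (1, 1, 1) ≠ 0, so r is not a codeword (an error is present).
Step 3: locate the error. For a single error e at position i, S_ℓ = v_i·e·α_i^ℓ, so α_err = S_1/S_0.
  S_0^{−1} = 1^{−1} = 1 (mod 11), so α_err = 1·1 = 1 ≡ 1 = α_4. Error position i = 4.
  Consistency check: S_2/S_1 = 1·1 = 1 ≡ 1 = α_err ✓ (single-error assumption holds).
Step 4: error magnitude e = S_0/v_4 = S_0·∏_{j≠4}(α_4 − α_j) = 1·2 = 2 ≡ 2 (mod 11).
Step 5: correct position 4: c_4 = r_4 − e = 10 − 2 ≡ 8 (mod 11). Hence c = [5, 6, 1, 8, 2].
  Check: interpolating c through the α_i gives m(x) = 10 + 9·x (degree < 2) with m(α_i) = c_i for every i, so c is indeed a codeword.


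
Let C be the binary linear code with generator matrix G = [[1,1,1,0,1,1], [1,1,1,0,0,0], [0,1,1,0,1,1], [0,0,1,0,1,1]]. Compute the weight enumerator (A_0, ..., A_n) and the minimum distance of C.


Weight distribution: A_0 = 1, A_1 = 3, A_2 = 4, A_3 = 4, A_4 = 3, A_5 = 1. Minimum distance d = 1.

Enumerate all 2^4 = 16 messages m ∈ F_2^4.
For each, compute codeword c = mG in F_2^6, then tally its weight.
  m = 0000 → c = 000000, weight = 0.
  m = 1000 → c = 111011, weight = 5.
  m = 0100 → c = 111000, weight = 3.
  m = 1100 → c = 000011, weight = 2.
  m = 0010 → c = 011011, weight = 4.
  m = 1010 → c = 100000, weight = 1.
  m = 0110 → c = 100011, weight = 3.
  m = 1110 → c = 011000, weight = 2.
  m = 0001 → c = 001011, weight = 3.
  m = 1001 → c = 110000, weight = 2.
  m = 0101 → c = 110011, weight = 4.
  m = 1101 → c = 001000, weight = 1.
  m = 0011 → c = 010000, weight = 1.
  m = 1011 → c = 101011, weight = 4.
  m = 0111 → c = 101000, weight = 2.
  m = 1111 → c = 010011, weight = 3.
Tally weights:
  weight 0: 1 codewords.
  weight 1: 3 codewords.
  weight 2: 4 codewords.
  weight 3: 4 codewords.
  weight 4: 3 codewords.
  weight 5: 1 codewords.
Minimum distance d = smallest w > 0 with A_w > 0 = 1.
Sanity: Σ A_w = 16 = 2^4 = 16 ✓.
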